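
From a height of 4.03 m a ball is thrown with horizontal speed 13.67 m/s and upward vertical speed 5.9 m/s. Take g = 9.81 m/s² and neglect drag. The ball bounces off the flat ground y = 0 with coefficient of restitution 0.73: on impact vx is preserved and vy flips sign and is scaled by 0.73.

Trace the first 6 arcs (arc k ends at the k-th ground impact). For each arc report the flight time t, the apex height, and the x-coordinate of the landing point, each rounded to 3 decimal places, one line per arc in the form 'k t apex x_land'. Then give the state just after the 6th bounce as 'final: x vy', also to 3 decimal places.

Arc 1: start y=4.030, vy=5.900 → t=1.689, apex=5.804, x_land=23.092, impact vy=-10.671
  bounce: vy ← 0.73·10.671 = 7.790
Arc 2: start y=0.000, vy=7.790 → t=1.588, apex=3.093, x_land=44.803, impact vy=-7.790
  bounce: vy ← 0.73·7.790 = 5.687
Arc 3: start y=0.000, vy=5.687 → t=1.159, apex=1.648, x_land=60.651, impact vy=-5.687
  bounce: vy ← 0.73·5.687 = 4.151
Arc 4: start y=0.000, vy=4.151 → t=0.846, apex=0.878, x_land=72.221, impact vy=-4.151
  bounce: vy ← 0.73·4.151 = 3.030
Arc 5: start y=0.000, vy=3.030 → t=0.618, apex=0.468, x_land=80.667, impact vy=-3.030
  bounce: vy ← 0.73·3.030 = 2.212
Arc 6: start y=0.000, vy=2.212 → t=0.451, apex=0.249, x_land=86.832, impact vy=-2.212
  bounce: vy ← 0.73·2.212 = 1.615

1 1.689 5.804 23.092
2 1.588 3.093 44.803
3 1.159 1.648 60.651
4 0.846 0.878 72.221
5 0.618 0.468 80.667
6 0.451 0.249 86.832
final: 86.832 1.615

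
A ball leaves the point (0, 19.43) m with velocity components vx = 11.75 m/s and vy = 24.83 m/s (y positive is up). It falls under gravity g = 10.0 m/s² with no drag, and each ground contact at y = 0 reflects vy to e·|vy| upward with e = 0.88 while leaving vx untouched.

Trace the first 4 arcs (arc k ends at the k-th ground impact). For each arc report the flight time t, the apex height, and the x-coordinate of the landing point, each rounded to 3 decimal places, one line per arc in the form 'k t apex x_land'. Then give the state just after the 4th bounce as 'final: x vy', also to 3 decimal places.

1 5.653 50.256 66.427
2 5.580 38.919 131.991
3 4.910 30.139 189.686
4 4.321 23.339 240.459
final: 240.459 19.013

Arc 1: start y=19.430, vy=24.830 → t=5.653, apex=50.256, x_land=66.427, impact vy=-31.704
  bounce: vy ← 0.88·31.704 = 27.899
Arc 2: start y=0.000, vy=27.899 → t=5.580, apex=38.919, x_land=131.991, impact vy=-27.899
  bounce: vy ← 0.88·27.899 = 24.551
Arc 3: start y=0.000, vy=24.551 → t=4.910, apex=30.139, x_land=189.686, impact vy=-24.551
  bounce: vy ← 0.88·24.551 = 21.605
Arc 4: start y=0.000, vy=21.605 → t=4.321, apex=23.339, x_land=240.459, impact vy=-21.605
  bounce: vy ← 0.88·21.605 = 19.013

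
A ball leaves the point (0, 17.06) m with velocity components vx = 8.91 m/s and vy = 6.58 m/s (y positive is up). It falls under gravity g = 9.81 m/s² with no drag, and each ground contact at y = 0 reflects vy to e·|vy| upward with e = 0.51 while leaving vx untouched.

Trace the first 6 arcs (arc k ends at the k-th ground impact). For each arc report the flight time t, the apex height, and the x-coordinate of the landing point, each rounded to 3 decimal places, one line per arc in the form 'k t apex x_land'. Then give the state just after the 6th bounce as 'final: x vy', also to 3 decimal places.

Arc 1: start y=17.060, vy=6.580 → t=2.653, apex=19.267, x_land=23.635, impact vy=-19.443
  bounce: vy ← 0.51·19.443 = 9.916
Arc 2: start y=0.000, vy=9.916 → t=2.022, apex=5.011, x_land=41.647, impact vy=-9.916
  bounce: vy ← 0.51·9.916 = 5.057
Arc 3: start y=0.000, vy=5.057 → t=1.031, apex=1.303, x_land=50.833, impact vy=-5.057
  bounce: vy ← 0.51·5.057 = 2.579
Arc 4: start y=0.000, vy=2.579 → t=0.526, apex=0.339, x_land=55.518, impact vy=-2.579
  bounce: vy ← 0.51·2.579 = 1.315
Arc 5: start y=0.000, vy=1.315 → t=0.268, apex=0.088, x_land=57.908, impact vy=-1.315
  bounce: vy ← 0.51·1.315 = 0.671
Arc 6: start y=0.000, vy=0.671 → t=0.137, apex=0.023, x_land=59.126, impact vy=-0.671
  bounce: vy ← 0.51·0.671 = 0.342

1 2.653 19.267 23.635
2 2.022 5.011 41.647
3 1.031 1.303 50.833
4 0.526 0.339 55.518
5 0.268 0.088 57.908
6 0.137 0.023 59.126
final: 59.126 0.342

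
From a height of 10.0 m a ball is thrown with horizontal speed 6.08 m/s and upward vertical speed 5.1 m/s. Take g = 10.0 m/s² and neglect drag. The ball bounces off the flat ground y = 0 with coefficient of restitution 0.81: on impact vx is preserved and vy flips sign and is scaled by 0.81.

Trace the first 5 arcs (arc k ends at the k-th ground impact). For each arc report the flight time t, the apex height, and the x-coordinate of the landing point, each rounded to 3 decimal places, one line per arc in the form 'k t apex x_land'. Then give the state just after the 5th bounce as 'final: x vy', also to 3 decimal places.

Arc 1: start y=10.000, vy=5.100 → t=2.013, apex=11.300, x_land=12.241, impact vy=-15.034
  bounce: vy ← 0.81·15.034 = 12.177
Arc 2: start y=0.000, vy=12.177 → t=2.435, apex=7.414, x_land=27.049, impact vy=-12.177
  bounce: vy ← 0.81·12.177 = 9.864
Arc 3: start y=0.000, vy=9.864 → t=1.973, apex=4.864, x_land=39.043, impact vy=-9.864
  bounce: vy ← 0.81·9.864 = 7.989
Arc 4: start y=0.000, vy=7.989 → t=1.598, apex=3.192, x_land=48.758, impact vy=-7.989
  bounce: vy ← 0.81·7.989 = 6.471
Arc 5: start y=0.000, vy=6.471 → t=1.294, apex=2.094, x_land=56.627, impact vy=-6.471
  bounce: vy ← 0.81·6.471 = 5.242

1 2.013 11.300 12.241
2 2.435 7.414 27.049
3 1.973 4.864 39.043
4 1.598 3.192 48.758
5 1.294 2.094 56.627
final: 56.627 5.242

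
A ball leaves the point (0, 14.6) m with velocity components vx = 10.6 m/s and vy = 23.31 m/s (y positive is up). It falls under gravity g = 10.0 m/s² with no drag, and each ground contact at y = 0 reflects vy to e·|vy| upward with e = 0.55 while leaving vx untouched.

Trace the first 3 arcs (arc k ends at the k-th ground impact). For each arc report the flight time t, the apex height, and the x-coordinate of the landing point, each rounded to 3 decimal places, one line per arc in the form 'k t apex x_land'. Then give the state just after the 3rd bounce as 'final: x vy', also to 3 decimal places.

Arc 1: start y=14.600, vy=23.310 → t=5.221, apex=41.768, x_land=55.345, impact vy=-28.903
  bounce: vy ← 0.55·28.903 = 15.896
Arc 2: start y=0.000, vy=15.896 → t=3.179, apex=12.635, x_land=89.046, impact vy=-15.896
  bounce: vy ← 0.55·15.896 = 8.743
Arc 3: start y=0.000, vy=8.743 → t=1.749, apex=3.822, x_land=107.581, impact vy=-8.743
  bounce: vy ← 0.55·8.743 = 4.809

1 5.221 41.768 55.345
2 3.179 12.635 89.046
3 1.749 3.822 107.581
final: 107.581 4.809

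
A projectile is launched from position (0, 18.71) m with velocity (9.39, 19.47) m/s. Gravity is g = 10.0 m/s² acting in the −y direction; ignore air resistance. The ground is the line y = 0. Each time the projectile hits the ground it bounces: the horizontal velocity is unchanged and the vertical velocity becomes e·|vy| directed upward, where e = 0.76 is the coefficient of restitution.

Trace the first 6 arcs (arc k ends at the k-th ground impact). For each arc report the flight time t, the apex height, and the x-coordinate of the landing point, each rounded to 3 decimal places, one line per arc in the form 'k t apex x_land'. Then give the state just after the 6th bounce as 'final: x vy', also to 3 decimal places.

1 4.692 37.664 44.054
2 4.172 21.755 83.227
3 3.171 12.566 112.999
4 2.410 7.258 135.625
5 1.831 4.192 152.821
6 1.392 2.421 165.890
final: 165.890 5.289

Arc 1: start y=18.710, vy=19.470 → t=4.692, apex=37.664, x_land=44.054, impact vy=-27.446
  bounce: vy ← 0.76·27.446 = 20.859
Arc 2: start y=0.000, vy=20.859 → t=4.172, apex=21.755, x_land=83.227, impact vy=-20.859
  bounce: vy ← 0.76·20.859 = 15.853
Arc 3: start y=0.000, vy=15.853 → t=3.171, apex=12.566, x_land=112.999, impact vy=-15.853
  bounce: vy ← 0.76·15.853 = 12.048
Arc 4: start y=0.000, vy=12.048 → t=2.410, apex=7.258, x_land=135.625, impact vy=-12.048
  bounce: vy ← 0.76·12.048 = 9.157
Arc 5: start y=0.000, vy=9.157 → t=1.831, apex=4.192, x_land=152.821, impact vy=-9.157
  bounce: vy ← 0.76·9.157 = 6.959
Arc 6: start y=0.000, vy=6.959 → t=1.392, apex=2.421, x_land=165.890, impact vy=-6.959
  bounce: vy ← 0.76·6.959 = 5.289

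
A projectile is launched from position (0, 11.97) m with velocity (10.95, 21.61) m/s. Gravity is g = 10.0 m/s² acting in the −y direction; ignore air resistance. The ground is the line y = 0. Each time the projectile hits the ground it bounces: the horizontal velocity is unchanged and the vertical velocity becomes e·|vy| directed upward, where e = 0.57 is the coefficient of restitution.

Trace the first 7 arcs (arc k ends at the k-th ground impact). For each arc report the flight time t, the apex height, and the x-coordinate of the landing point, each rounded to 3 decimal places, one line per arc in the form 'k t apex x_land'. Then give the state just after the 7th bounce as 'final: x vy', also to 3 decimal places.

1 4.819 35.320 52.766
2 3.030 11.475 85.943
3 1.727 3.728 104.854
4 0.984 1.211 115.634
5 0.561 0.394 121.778
6 0.320 0.128 125.280
7 0.182 0.042 127.276
final: 127.276 0.520

Arc 1: start y=11.970, vy=21.610 → t=4.819, apex=35.320, x_land=52.766, impact vy=-26.578
  bounce: vy ← 0.57·26.578 = 15.149
Arc 2: start y=0.000, vy=15.149 → t=3.030, apex=11.475, x_land=85.943, impact vy=-15.149
  bounce: vy ← 0.57·15.149 = 8.635
Arc 3: start y=0.000, vy=8.635 → t=1.727, apex=3.728, x_land=104.854, impact vy=-8.635
  bounce: vy ← 0.57·8.635 = 4.922
Arc 4: start y=0.000, vy=4.922 → t=0.984, apex=1.211, x_land=115.634, impact vy=-4.922
  bounce: vy ← 0.57·4.922 = 2.806
Arc 5: start y=0.000, vy=2.806 → t=0.561, apex=0.394, x_land=121.778, impact vy=-2.806
  bounce: vy ← 0.57·2.806 = 1.599
Arc 6: start y=0.000, vy=1.599 → t=0.320, apex=0.128, x_land=125.280, impact vy=-1.599
  bounce: vy ← 0.57·1.599 = 0.912
Arc 7: start y=0.000, vy=0.912 → t=0.182, apex=0.042, x_land=127.276, impact vy=-0.912
  bounce: vy ← 0.57·0.912 = 0.520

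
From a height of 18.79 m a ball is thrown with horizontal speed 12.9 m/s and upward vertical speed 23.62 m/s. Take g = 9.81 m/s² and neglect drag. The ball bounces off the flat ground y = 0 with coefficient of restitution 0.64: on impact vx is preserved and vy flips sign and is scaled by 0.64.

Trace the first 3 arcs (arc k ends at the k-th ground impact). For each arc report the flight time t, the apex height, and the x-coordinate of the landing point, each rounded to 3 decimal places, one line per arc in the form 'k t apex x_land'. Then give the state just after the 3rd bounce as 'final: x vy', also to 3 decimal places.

Arc 1: start y=18.790, vy=23.620 → t=5.511, apex=47.225, x_land=71.087, impact vy=-30.440
  bounce: vy ← 0.64·30.440 = 19.481
Arc 2: start y=0.000, vy=19.481 → t=3.972, apex=19.344, x_land=122.323, impact vy=-19.481
  bounce: vy ← 0.64·19.481 = 12.468
Arc 3: start y=0.000, vy=12.468 → t=2.542, apex=7.923, x_land=155.113, impact vy=-12.468
  bounce: vy ← 0.64·12.468 = 7.980

1 5.511 47.225 71.087
2 3.972 19.344 122.323
3 2.542 7.923 155.113
final: 155.113 7.980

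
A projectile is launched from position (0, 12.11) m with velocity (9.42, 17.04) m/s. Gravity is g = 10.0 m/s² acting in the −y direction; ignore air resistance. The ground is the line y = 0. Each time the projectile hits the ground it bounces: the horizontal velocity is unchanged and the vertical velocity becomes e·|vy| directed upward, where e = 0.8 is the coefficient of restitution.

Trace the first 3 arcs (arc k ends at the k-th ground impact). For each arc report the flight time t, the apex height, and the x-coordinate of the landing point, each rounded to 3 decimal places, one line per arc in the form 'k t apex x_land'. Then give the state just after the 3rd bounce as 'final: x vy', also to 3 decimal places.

1 4.012 26.628 37.790
2 3.692 17.042 72.573
3 2.954 10.907 100.398
final: 100.398 11.816

Arc 1: start y=12.110, vy=17.040 → t=4.012, apex=26.628, x_land=37.790, impact vy=-23.077
  bounce: vy ← 0.8·23.077 = 18.462
Arc 2: start y=0.000, vy=18.462 → t=3.692, apex=17.042, x_land=72.573, impact vy=-18.462
  bounce: vy ← 0.8·18.462 = 14.769
Arc 3: start y=0.000, vy=14.769 → t=2.954, apex=10.907, x_land=100.398, impact vy=-14.769
  bounce: vy ← 0.8·14.769 = 11.816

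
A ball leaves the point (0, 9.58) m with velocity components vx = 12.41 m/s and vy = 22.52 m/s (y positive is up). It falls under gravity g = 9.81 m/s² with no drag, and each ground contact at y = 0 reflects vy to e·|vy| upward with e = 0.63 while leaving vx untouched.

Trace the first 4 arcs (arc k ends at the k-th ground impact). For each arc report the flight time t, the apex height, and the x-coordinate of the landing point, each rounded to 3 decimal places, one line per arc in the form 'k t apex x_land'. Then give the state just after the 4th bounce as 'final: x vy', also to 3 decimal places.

Arc 1: start y=9.580, vy=22.520 → t=4.983, apex=35.429, x_land=61.841, impact vy=-26.365
  bounce: vy ← 0.63·26.365 = 16.610
Arc 2: start y=0.000, vy=16.610 → t=3.386, apex=14.062, x_land=103.865, impact vy=-16.610
  bounce: vy ← 0.63·16.610 = 10.464
Arc 3: start y=0.000, vy=10.464 → t=2.133, apex=5.581, x_land=130.341, impact vy=-10.464
  bounce: vy ← 0.63·10.464 = 6.592
Arc 4: start y=0.000, vy=6.592 → t=1.344, apex=2.215, x_land=147.020, impact vy=-6.592
  bounce: vy ← 0.63·6.592 = 4.153

1 4.983 35.429 61.841
2 3.386 14.062 103.865
3 2.133 5.581 130.341
4 1.344 2.215 147.020
final: 147.020 4.153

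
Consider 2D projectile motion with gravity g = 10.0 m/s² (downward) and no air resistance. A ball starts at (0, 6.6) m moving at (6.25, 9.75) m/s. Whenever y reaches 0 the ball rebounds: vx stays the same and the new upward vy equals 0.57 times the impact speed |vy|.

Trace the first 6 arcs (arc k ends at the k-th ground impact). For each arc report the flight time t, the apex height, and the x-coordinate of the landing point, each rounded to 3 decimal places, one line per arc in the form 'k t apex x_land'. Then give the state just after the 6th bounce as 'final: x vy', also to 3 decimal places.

Arc 1: start y=6.600, vy=9.750 → t=2.482, apex=11.353, x_land=15.512, impact vy=-15.069
  bounce: vy ← 0.57·15.069 = 8.589
Arc 2: start y=0.000, vy=8.589 → t=1.718, apex=3.689, x_land=26.248, impact vy=-8.589
  bounce: vy ← 0.57·8.589 = 4.896
Arc 3: start y=0.000, vy=4.896 → t=0.979, apex=1.198, x_land=32.368, impact vy=-4.896
  bounce: vy ← 0.57·4.896 = 2.791
Arc 4: start y=0.000, vy=2.791 → t=0.558, apex=0.389, x_land=35.856, impact vy=-2.791
  bounce: vy ← 0.57·2.791 = 1.591
Arc 5: start y=0.000, vy=1.591 → t=0.318, apex=0.127, x_land=37.844, impact vy=-1.591
  bounce: vy ← 0.57·1.591 = 0.907
Arc 6: start y=0.000, vy=0.907 → t=0.181, apex=0.041, x_land=38.978, impact vy=-0.907
  bounce: vy ← 0.57·0.907 = 0.517

1 2.482 11.353 15.512
2 1.718 3.689 26.248
3 0.979 1.198 32.368
4 0.558 0.389 35.856
5 0.318 0.127 37.844
6 0.181 0.041 38.978
final: 38.978 0.517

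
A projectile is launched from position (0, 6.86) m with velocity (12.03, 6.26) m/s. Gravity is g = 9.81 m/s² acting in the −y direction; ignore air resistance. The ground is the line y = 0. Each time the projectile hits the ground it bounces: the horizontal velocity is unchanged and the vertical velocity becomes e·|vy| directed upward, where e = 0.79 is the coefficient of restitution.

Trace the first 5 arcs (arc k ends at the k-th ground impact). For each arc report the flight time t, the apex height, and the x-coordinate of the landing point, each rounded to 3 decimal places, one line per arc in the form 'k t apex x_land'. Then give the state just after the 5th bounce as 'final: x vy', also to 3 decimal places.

1 1.982 8.857 23.842
2 2.123 5.528 49.384
3 1.677 3.450 69.563
4 1.325 2.153 85.503
5 1.047 1.344 98.097
final: 98.097 4.056

Arc 1: start y=6.860, vy=6.260 → t=1.982, apex=8.857, x_land=23.842, impact vy=-13.183
  bounce: vy ← 0.79·13.183 = 10.414
Arc 2: start y=0.000, vy=10.414 → t=2.123, apex=5.528, x_land=49.384, impact vy=-10.414
  bounce: vy ← 0.79·10.414 = 8.227
Arc 3: start y=0.000, vy=8.227 → t=1.677, apex=3.450, x_land=69.563, impact vy=-8.227
  bounce: vy ← 0.79·8.227 = 6.500
Arc 4: start y=0.000, vy=6.500 → t=1.325, apex=2.153, x_land=85.503, impact vy=-6.500
  bounce: vy ← 0.79·6.500 = 5.135
Arc 5: start y=0.000, vy=5.135 → t=1.047, apex=1.344, x_land=98.097, impact vy=-5.135
  bounce: vy ← 0.79·5.135 = 4.056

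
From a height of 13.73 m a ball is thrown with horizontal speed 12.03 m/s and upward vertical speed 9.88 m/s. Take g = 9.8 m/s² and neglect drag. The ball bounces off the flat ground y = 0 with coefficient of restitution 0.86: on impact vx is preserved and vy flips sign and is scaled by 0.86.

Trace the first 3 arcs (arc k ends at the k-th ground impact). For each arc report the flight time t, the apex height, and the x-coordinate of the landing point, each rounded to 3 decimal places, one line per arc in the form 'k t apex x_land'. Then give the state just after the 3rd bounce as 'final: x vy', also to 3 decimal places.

1 2.962 18.710 35.636
2 3.361 13.838 76.069
3 2.890 10.235 110.841
final: 110.841 12.180

Arc 1: start y=13.730, vy=9.880 → t=2.962, apex=18.710, x_land=35.636, impact vy=-19.150
  bounce: vy ← 0.86·19.150 = 16.469
Arc 2: start y=0.000, vy=16.469 → t=3.361, apex=13.838, x_land=76.069, impact vy=-16.469
  bounce: vy ← 0.86·16.469 = 14.163
Arc 3: start y=0.000, vy=14.163 → t=2.890, apex=10.235, x_land=110.841, impact vy=-14.163
  bounce: vy ← 0.86·14.163 = 12.180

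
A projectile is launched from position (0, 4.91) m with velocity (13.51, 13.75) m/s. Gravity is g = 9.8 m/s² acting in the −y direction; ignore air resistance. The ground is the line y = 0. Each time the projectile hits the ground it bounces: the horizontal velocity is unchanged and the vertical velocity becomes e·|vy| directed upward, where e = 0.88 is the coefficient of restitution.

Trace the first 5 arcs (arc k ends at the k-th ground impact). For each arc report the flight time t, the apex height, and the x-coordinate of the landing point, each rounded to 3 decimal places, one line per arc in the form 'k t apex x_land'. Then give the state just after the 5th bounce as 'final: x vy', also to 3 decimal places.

1 3.127 14.556 42.241
2 3.033 11.272 83.222
3 2.669 8.729 119.286
4 2.349 6.760 151.023
5 2.067 5.235 178.951
final: 178.951 8.914

Arc 1: start y=4.910, vy=13.750 → t=3.127, apex=14.556, x_land=42.241, impact vy=-16.891
  bounce: vy ← 0.88·16.891 = 14.864
Arc 2: start y=0.000, vy=14.864 → t=3.033, apex=11.272, x_land=83.222, impact vy=-14.864
  bounce: vy ← 0.88·14.864 = 13.080
Arc 3: start y=0.000, vy=13.080 → t=2.669, apex=8.729, x_land=119.286, impact vy=-13.080
  bounce: vy ← 0.88·13.080 = 11.511
Arc 4: start y=0.000, vy=11.511 → t=2.349, apex=6.760, x_land=151.023, impact vy=-11.511
  bounce: vy ← 0.88·11.511 = 10.129
Arc 5: start y=0.000, vy=10.129 → t=2.067, apex=5.235, x_land=178.951, impact vy=-10.129
  bounce: vy ← 0.88·10.129 = 8.914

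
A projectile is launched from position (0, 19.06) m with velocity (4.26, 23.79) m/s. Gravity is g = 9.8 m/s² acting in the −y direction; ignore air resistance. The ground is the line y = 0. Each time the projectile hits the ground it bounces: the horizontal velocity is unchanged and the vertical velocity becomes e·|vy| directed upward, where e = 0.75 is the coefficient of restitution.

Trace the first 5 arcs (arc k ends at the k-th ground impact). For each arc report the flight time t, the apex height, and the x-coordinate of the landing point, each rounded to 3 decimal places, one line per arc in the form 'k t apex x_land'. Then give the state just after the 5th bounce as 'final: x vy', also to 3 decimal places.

1 5.555 47.936 23.666
2 4.692 26.964 43.652
3 3.519 15.167 58.642
4 2.639 8.532 69.884
5 1.979 4.799 78.316
final: 78.316 7.274

Arc 1: start y=19.060, vy=23.790 → t=5.555, apex=47.936, x_land=23.666, impact vy=-30.652
  bounce: vy ← 0.75·30.652 = 22.989
Arc 2: start y=0.000, vy=22.989 → t=4.692, apex=26.964, x_land=43.652, impact vy=-22.989
  bounce: vy ← 0.75·22.989 = 17.242
Arc 3: start y=0.000, vy=17.242 → t=3.519, apex=15.167, x_land=58.642, impact vy=-17.242
  bounce: vy ← 0.75·17.242 = 12.931
Arc 4: start y=0.000, vy=12.931 → t=2.639, apex=8.532, x_land=69.884, impact vy=-12.931
  bounce: vy ← 0.75·12.931 = 9.698
Arc 5: start y=0.000, vy=9.698 → t=1.979, apex=4.799, x_land=78.316, impact vy=-9.698
  bounce: vy ← 0.75·9.698 = 7.274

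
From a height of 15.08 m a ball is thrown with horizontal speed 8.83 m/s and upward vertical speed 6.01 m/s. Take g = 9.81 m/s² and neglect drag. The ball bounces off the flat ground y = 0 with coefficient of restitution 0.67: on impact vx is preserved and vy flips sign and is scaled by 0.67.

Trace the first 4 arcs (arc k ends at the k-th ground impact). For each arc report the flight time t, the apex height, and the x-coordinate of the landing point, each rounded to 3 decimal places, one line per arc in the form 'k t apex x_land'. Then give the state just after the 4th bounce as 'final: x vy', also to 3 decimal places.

Arc 1: start y=15.080, vy=6.010 → t=2.470, apex=16.921, x_land=21.810, impact vy=-18.221
  bounce: vy ← 0.67·18.221 = 12.208
Arc 2: start y=0.000, vy=12.208 → t=2.489, apex=7.596, x_land=43.787, impact vy=-12.208
  bounce: vy ← 0.67·12.208 = 8.179
Arc 3: start y=0.000, vy=8.179 → t=1.668, apex=3.410, x_land=58.511, impact vy=-8.179
  bounce: vy ← 0.67·8.179 = 5.480
Arc 4: start y=0.000, vy=5.480 → t=1.117, apex=1.531, x_land=68.376, impact vy=-5.480
  bounce: vy ← 0.67·5.480 = 3.672

1 2.470 16.921 21.810
2 2.489 7.596 43.787
3 1.668 3.410 58.511
4 1.117 1.531 68.376
final: 68.376 3.672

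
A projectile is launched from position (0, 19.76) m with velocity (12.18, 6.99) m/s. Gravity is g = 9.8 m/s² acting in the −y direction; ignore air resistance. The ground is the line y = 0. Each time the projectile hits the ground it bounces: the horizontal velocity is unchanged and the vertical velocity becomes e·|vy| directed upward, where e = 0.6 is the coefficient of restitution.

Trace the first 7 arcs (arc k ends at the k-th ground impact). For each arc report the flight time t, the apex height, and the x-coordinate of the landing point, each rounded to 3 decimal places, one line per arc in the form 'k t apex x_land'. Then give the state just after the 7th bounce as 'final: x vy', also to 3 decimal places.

1 2.844 22.253 34.644
2 2.557 8.011 65.791
3 1.534 2.884 84.480
4 0.921 1.038 95.693
5 0.552 0.374 102.421
6 0.331 0.135 106.458
7 0.199 0.048 108.880
final: 108.880 0.585

Arc 1: start y=19.760, vy=6.990 → t=2.844, apex=22.253, x_land=34.644, impact vy=-20.884
  bounce: vy ← 0.6·20.884 = 12.531
Arc 2: start y=0.000, vy=12.531 → t=2.557, apex=8.011, x_land=65.791, impact vy=-12.531
  bounce: vy ← 0.6·12.531 = 7.518
Arc 3: start y=0.000, vy=7.518 → t=1.534, apex=2.884, x_land=84.480, impact vy=-7.518
  bounce: vy ← 0.6·7.518 = 4.511
Arc 4: start y=0.000, vy=4.511 → t=0.921, apex=1.038, x_land=95.693, impact vy=-4.511
  bounce: vy ← 0.6·4.511 = 2.707
Arc 5: start y=0.000, vy=2.707 → t=0.552, apex=0.374, x_land=102.421, impact vy=-2.707
  bounce: vy ← 0.6·2.707 = 1.624
Arc 6: start y=0.000, vy=1.624 → t=0.331, apex=0.135, x_land=106.458, impact vy=-1.624
  bounce: vy ← 0.6·1.624 = 0.974
Arc 7: start y=0.000, vy=0.974 → t=0.199, apex=0.048, x_land=108.880, impact vy=-0.974
  bounce: vy ← 0.6·0.974 = 0.585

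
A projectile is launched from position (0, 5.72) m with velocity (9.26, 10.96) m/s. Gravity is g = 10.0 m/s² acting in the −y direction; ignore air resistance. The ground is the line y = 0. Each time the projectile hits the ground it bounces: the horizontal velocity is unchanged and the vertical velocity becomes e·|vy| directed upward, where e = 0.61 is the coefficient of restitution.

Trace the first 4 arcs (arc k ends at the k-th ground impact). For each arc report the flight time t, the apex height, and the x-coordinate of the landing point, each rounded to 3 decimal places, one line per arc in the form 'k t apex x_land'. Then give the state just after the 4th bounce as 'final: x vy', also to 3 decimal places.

1 2.627 11.726 24.330
2 1.868 4.363 41.630
3 1.140 1.624 52.184
4 0.695 0.604 58.621
final: 58.621 2.120

Arc 1: start y=5.720, vy=10.960 → t=2.627, apex=11.726, x_land=24.330, impact vy=-15.314
  bounce: vy ← 0.61·15.314 = 9.342
Arc 2: start y=0.000, vy=9.342 → t=1.868, apex=4.363, x_land=41.630, impact vy=-9.342
  bounce: vy ← 0.61·9.342 = 5.698
Arc 3: start y=0.000, vy=5.698 → t=1.140, apex=1.624, x_land=52.184, impact vy=-5.698
  bounce: vy ← 0.61·5.698 = 3.476
Arc 4: start y=0.000, vy=3.476 → t=0.695, apex=0.604, x_land=58.621, impact vy=-3.476
  bounce: vy ← 0.61·3.476 = 2.120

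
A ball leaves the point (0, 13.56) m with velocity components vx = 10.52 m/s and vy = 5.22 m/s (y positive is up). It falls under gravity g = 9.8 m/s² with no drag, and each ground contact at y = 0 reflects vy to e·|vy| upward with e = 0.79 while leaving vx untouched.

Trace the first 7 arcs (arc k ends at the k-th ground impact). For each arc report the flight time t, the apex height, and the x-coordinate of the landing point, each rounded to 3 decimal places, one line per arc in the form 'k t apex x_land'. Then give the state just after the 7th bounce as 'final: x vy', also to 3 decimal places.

1 2.279 14.950 23.979
2 2.760 9.330 53.013
3 2.180 5.823 75.949
4 1.722 3.634 94.069
5 1.361 2.268 108.383
6 1.075 1.416 119.692
7 0.849 0.883 128.626
final: 128.626 3.287

Arc 1: start y=13.560, vy=5.220 → t=2.279, apex=14.950, x_land=23.979, impact vy=-17.118
  bounce: vy ← 0.79·17.118 = 13.523
Arc 2: start y=0.000, vy=13.523 → t=2.760, apex=9.330, x_land=53.013, impact vy=-13.523
  bounce: vy ← 0.79·13.523 = 10.683
Arc 3: start y=0.000, vy=10.683 → t=2.180, apex=5.823, x_land=75.949, impact vy=-10.683
  bounce: vy ← 0.79·10.683 = 8.440
Arc 4: start y=0.000, vy=8.440 → t=1.722, apex=3.634, x_land=94.069, impact vy=-8.440
  bounce: vy ← 0.79·8.440 = 6.667
Arc 5: start y=0.000, vy=6.667 → t=1.361, apex=2.268, x_land=108.383, impact vy=-6.667
  bounce: vy ← 0.79·6.667 = 5.267
Arc 6: start y=0.000, vy=5.267 → t=1.075, apex=1.416, x_land=119.692, impact vy=-5.267
  bounce: vy ← 0.79·5.267 = 4.161
Arc 7: start y=0.000, vy=4.161 → t=0.849, apex=0.883, x_land=128.626, impact vy=-4.161
  bounce: vy ← 0.79·4.161 = 3.287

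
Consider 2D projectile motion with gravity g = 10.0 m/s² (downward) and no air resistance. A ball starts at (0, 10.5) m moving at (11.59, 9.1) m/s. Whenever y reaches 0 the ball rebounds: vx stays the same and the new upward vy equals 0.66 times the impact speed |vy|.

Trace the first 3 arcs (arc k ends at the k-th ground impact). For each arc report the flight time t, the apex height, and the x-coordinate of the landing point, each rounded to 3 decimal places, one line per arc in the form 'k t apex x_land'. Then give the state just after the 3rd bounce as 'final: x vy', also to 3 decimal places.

Arc 1: start y=10.500, vy=9.100 → t=2.621, apex=14.640, x_land=30.379, impact vy=-17.112
  bounce: vy ← 0.66·17.112 = 11.294
Arc 2: start y=0.000, vy=11.294 → t=2.259, apex=6.377, x_land=56.558, impact vy=-11.294
  bounce: vy ← 0.66·11.294 = 7.454
Arc 3: start y=0.000, vy=7.454 → t=1.491, apex=2.778, x_land=73.836, impact vy=-7.454
  bounce: vy ← 0.66·7.454 = 4.920

1 2.621 14.640 30.379
2 2.259 6.377 56.558
3 1.491 2.778 73.836
final: 73.836 4.920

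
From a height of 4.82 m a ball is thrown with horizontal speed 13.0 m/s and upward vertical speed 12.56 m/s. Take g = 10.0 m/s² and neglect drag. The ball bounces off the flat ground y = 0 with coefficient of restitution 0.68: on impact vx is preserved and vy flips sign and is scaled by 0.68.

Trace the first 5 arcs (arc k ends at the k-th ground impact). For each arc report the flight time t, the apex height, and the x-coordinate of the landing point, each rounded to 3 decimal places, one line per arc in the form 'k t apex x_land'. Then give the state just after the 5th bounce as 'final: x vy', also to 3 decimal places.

Arc 1: start y=4.820, vy=12.560 → t=2.850, apex=12.708, x_land=37.053, impact vy=-15.942
  bounce: vy ← 0.68·15.942 = 10.841
Arc 2: start y=0.000, vy=10.841 → t=2.168, apex=5.876, x_land=65.239, impact vy=-10.841
  bounce: vy ← 0.68·10.841 = 7.372
Arc 3: start y=0.000, vy=7.372 → t=1.474, apex=2.717, x_land=84.405, impact vy=-7.372
  bounce: vy ← 0.68·7.372 = 5.013
Arc 4: start y=0.000, vy=5.013 → t=1.003, apex=1.256, x_land=97.438, impact vy=-5.013
  bounce: vy ← 0.68·5.013 = 3.409
Arc 5: start y=0.000, vy=3.409 → t=0.682, apex=0.581, x_land=106.301, impact vy=-3.409
  bounce: vy ← 0.68·3.409 = 2.318

1 2.850 12.708 37.053
2 2.168 5.876 65.239
3 1.474 2.717 84.405
4 1.003 1.256 97.438
5 0.682 0.581 106.301
final: 106.301 2.318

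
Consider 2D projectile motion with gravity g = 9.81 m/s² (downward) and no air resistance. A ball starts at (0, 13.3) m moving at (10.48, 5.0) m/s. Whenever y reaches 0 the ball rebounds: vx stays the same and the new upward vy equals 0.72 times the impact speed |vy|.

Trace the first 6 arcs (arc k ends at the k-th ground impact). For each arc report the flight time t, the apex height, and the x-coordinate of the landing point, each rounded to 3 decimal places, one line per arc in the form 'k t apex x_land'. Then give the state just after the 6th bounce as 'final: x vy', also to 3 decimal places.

Arc 1: start y=13.300, vy=5.000 → t=2.233, apex=14.574, x_land=23.406, impact vy=-16.910
  bounce: vy ← 0.72·16.910 = 12.175
Arc 2: start y=0.000, vy=12.175 → t=2.482, apex=7.555, x_land=49.420, impact vy=-12.175
  bounce: vy ← 0.72·12.175 = 8.766
Arc 3: start y=0.000, vy=8.766 → t=1.787, apex=3.917, x_land=68.149, impact vy=-8.766
  bounce: vy ← 0.72·8.766 = 6.312
Arc 4: start y=0.000, vy=6.312 → t=1.287, apex=2.030, x_land=81.635, impact vy=-6.312
  bounce: vy ← 0.72·6.312 = 4.544
Arc 5: start y=0.000, vy=4.544 → t=0.926, apex=1.053, x_land=91.344, impact vy=-4.544
  bounce: vy ← 0.72·4.544 = 3.272
Arc 6: start y=0.000, vy=3.272 → t=0.667, apex=0.546, x_land=98.335, impact vy=-3.272
  bounce: vy ← 0.72·3.272 = 2.356

1 2.233 14.574 23.406
2 2.482 7.555 49.420
3 1.787 3.917 68.149
4 1.287 2.030 81.635
5 0.926 1.053 91.344
6 0.667 0.546 98.335
final: 98.335 2.356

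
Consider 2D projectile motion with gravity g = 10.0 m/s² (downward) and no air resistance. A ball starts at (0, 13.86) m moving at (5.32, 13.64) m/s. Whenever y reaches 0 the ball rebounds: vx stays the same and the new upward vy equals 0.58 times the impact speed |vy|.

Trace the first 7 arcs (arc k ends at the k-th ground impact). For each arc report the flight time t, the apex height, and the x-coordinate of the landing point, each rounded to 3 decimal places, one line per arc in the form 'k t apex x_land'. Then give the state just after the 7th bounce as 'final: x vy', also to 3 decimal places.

1 3.516 23.162 18.707
2 2.497 7.792 31.989
3 1.448 2.621 39.693
4 0.840 0.882 44.161
5 0.487 0.297 46.753
6 0.283 0.100 48.256
7 0.164 0.034 49.128
final: 49.128 0.475

Arc 1: start y=13.860, vy=13.640 → t=3.516, apex=23.162, x_land=18.707, impact vy=-21.523
  bounce: vy ← 0.58·21.523 = 12.483
Arc 2: start y=0.000, vy=12.483 → t=2.497, apex=7.792, x_land=31.989, impact vy=-12.483
  bounce: vy ← 0.58·12.483 = 7.240
Arc 3: start y=0.000, vy=7.240 → t=1.448, apex=2.621, x_land=39.693, impact vy=-7.240
  bounce: vy ← 0.58·7.240 = 4.199
Arc 4: start y=0.000, vy=4.199 → t=0.840, apex=0.882, x_land=44.161, impact vy=-4.199
  bounce: vy ← 0.58·4.199 = 2.436
Arc 5: start y=0.000, vy=2.436 → t=0.487, apex=0.297, x_land=46.753, impact vy=-2.436
  bounce: vy ← 0.58·2.436 = 1.413
Arc 6: start y=0.000, vy=1.413 → t=0.283, apex=0.100, x_land=48.256, impact vy=-1.413
  bounce: vy ← 0.58·1.413 = 0.819
Arc 7: start y=0.000, vy=0.819 → t=0.164, apex=0.034, x_land=49.128, impact vy=-0.819
  bounce: vy ← 0.58·0.819 = 0.475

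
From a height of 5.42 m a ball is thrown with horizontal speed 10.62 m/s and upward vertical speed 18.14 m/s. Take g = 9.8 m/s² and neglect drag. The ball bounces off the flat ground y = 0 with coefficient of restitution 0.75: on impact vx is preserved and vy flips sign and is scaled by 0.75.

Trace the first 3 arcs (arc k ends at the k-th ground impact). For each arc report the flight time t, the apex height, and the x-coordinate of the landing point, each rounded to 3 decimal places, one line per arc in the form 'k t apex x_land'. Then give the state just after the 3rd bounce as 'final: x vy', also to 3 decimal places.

Arc 1: start y=5.420, vy=18.140 → t=3.980, apex=22.209, x_land=42.267, impact vy=-20.864
  bounce: vy ← 0.75·20.864 = 15.648
Arc 2: start y=0.000, vy=15.648 → t=3.193, apex=12.492, x_land=76.181, impact vy=-15.648
  bounce: vy ← 0.75·15.648 = 11.736
Arc 3: start y=0.000, vy=11.736 → t=2.395, apex=7.027, x_land=101.617, impact vy=-11.736
  bounce: vy ← 0.75·11.736 = 8.802

1 3.980 22.209 42.267
2 3.193 12.492 76.181
3 2.395 7.027 101.617
final: 101.617 8.802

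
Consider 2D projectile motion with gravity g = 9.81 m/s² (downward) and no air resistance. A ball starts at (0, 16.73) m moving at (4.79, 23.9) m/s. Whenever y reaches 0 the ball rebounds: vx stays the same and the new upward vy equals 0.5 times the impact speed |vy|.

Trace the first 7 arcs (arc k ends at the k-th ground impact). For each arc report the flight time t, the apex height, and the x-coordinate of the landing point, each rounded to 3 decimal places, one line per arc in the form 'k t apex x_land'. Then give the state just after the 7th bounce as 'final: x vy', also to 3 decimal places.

Arc 1: start y=16.730, vy=23.900 → t=5.493, apex=45.844, x_land=26.314, impact vy=-29.991
  bounce: vy ← 0.5·29.991 = 14.995
Arc 2: start y=0.000, vy=14.995 → t=3.057, apex=11.461, x_land=40.958, impact vy=-14.995
  bounce: vy ← 0.5·14.995 = 7.498
Arc 3: start y=0.000, vy=7.498 → t=1.529, apex=2.865, x_land=48.279, impact vy=-7.498
  bounce: vy ← 0.5·7.498 = 3.749
Arc 4: start y=0.000, vy=3.749 → t=0.764, apex=0.716, x_land=51.940, impact vy=-3.749
  bounce: vy ← 0.5·3.749 = 1.874
Arc 5: start y=0.000, vy=1.874 → t=0.382, apex=0.179, x_land=53.771, impact vy=-1.874
  bounce: vy ← 0.5·1.874 = 0.937
Arc 6: start y=0.000, vy=0.937 → t=0.191, apex=0.045, x_land=54.686, impact vy=-0.937
  bounce: vy ← 0.5·0.937 = 0.469
Arc 7: start y=0.000, vy=0.469 → t=0.096, apex=0.011, x_land=55.144, impact vy=-0.469
  bounce: vy ← 0.5·0.469 = 0.234

1 5.493 45.844 26.314
2 3.057 11.461 40.958
3 1.529 2.865 48.279
4 0.764 0.716 51.940
5 0.382 0.179 53.771
6 0.191 0.045 54.686
7 0.096 0.011 55.144
final: 55.144 0.234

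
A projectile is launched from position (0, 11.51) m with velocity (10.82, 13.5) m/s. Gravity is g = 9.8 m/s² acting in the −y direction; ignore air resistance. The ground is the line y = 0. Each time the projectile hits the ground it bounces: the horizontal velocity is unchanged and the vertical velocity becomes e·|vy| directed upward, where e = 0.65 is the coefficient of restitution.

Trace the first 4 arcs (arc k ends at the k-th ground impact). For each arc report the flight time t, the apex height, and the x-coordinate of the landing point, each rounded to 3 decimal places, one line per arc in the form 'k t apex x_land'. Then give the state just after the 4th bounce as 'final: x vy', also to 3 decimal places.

1 3.438 20.808 37.202
2 2.679 8.792 66.189
3 1.741 3.714 85.030
4 1.132 1.569 97.276
final: 97.276 3.605

Arc 1: start y=11.510, vy=13.500 → t=3.438, apex=20.808, x_land=37.202, impact vy=-20.195
  bounce: vy ← 0.65·20.195 = 13.127
Arc 2: start y=0.000, vy=13.127 → t=2.679, apex=8.792, x_land=66.189, impact vy=-13.127
  bounce: vy ← 0.65·13.127 = 8.532
Arc 3: start y=0.000, vy=8.532 → t=1.741, apex=3.714, x_land=85.030, impact vy=-8.532
  bounce: vy ← 0.65·8.532 = 5.546
Arc 4: start y=0.000, vy=5.546 → t=1.132, apex=1.569, x_land=97.276, impact vy=-5.546
  bounce: vy ← 0.65·5.546 = 3.605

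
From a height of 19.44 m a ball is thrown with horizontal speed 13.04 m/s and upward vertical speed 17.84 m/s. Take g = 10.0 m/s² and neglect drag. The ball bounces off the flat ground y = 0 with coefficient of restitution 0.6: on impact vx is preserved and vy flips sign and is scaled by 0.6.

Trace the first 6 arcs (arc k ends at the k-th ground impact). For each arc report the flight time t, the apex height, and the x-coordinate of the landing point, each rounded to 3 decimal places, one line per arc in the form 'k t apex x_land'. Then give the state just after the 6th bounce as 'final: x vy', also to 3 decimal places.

1 4.443 35.353 57.938
2 3.191 12.727 99.547
3 1.915 4.582 124.512
4 1.149 1.649 139.492
5 0.689 0.594 148.479
6 0.414 0.214 153.872
final: 153.872 1.241

Arc 1: start y=19.440, vy=17.840 → t=4.443, apex=35.353, x_land=57.938, impact vy=-26.591
  bounce: vy ← 0.6·26.591 = 15.954
Arc 2: start y=0.000, vy=15.954 → t=3.191, apex=12.727, x_land=99.547, impact vy=-15.954
  bounce: vy ← 0.6·15.954 = 9.573
Arc 3: start y=0.000, vy=9.573 → t=1.915, apex=4.582, x_land=124.512, impact vy=-9.573
  bounce: vy ← 0.6·9.573 = 5.744
Arc 4: start y=0.000, vy=5.744 → t=1.149, apex=1.649, x_land=139.492, impact vy=-5.744
  bounce: vy ← 0.6·5.744 = 3.446
Arc 5: start y=0.000, vy=3.446 → t=0.689, apex=0.594, x_land=148.479, impact vy=-3.446
  bounce: vy ← 0.6·3.446 = 2.068
Arc 6: start y=0.000, vy=2.068 → t=0.414, apex=0.214, x_land=153.872, impact vy=-2.068
  bounce: vy ← 0.6·2.068 = 1.241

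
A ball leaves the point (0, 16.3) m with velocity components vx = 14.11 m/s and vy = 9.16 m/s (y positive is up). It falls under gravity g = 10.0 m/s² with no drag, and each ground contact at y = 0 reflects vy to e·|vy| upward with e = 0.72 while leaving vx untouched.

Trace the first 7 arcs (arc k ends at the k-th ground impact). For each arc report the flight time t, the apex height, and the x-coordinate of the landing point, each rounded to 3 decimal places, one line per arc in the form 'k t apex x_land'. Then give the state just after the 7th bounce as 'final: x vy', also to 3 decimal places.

Arc 1: start y=16.300, vy=9.160 → t=2.941, apex=20.495, x_land=41.492, impact vy=-20.246
  bounce: vy ← 0.72·20.246 = 14.577
Arc 2: start y=0.000, vy=14.577 → t=2.915, apex=10.625, x_land=82.629, impact vy=-14.577
  bounce: vy ← 0.72·14.577 = 10.496
Arc 3: start y=0.000, vy=10.496 → t=2.099, apex=5.508, x_land=112.247, impact vy=-10.496
  bounce: vy ← 0.72·10.496 = 7.557
Arc 4: start y=0.000, vy=7.557 → t=1.511, apex=2.855, x_land=133.573, impact vy=-7.557
  bounce: vy ← 0.72·7.557 = 5.441
Arc 5: start y=0.000, vy=5.441 → t=1.088, apex=1.480, x_land=148.927, impact vy=-5.441
  bounce: vy ← 0.72·5.441 = 3.917
Arc 6: start y=0.000, vy=3.917 → t=0.783, apex=0.767, x_land=159.982, impact vy=-3.917
  bounce: vy ← 0.72·3.917 = 2.821
Arc 7: start y=0.000, vy=2.821 → t=0.564, apex=0.398, x_land=167.942, impact vy=-2.821
  bounce: vy ← 0.72·2.821 = 2.031

1 2.941 20.495 41.492
2 2.915 10.625 82.629
3 2.099 5.508 112.247
4 1.511 2.855 133.573
5 1.088 1.480 148.927
6 0.783 0.767 159.982
7 0.564 0.398 167.942
final: 167.942 2.031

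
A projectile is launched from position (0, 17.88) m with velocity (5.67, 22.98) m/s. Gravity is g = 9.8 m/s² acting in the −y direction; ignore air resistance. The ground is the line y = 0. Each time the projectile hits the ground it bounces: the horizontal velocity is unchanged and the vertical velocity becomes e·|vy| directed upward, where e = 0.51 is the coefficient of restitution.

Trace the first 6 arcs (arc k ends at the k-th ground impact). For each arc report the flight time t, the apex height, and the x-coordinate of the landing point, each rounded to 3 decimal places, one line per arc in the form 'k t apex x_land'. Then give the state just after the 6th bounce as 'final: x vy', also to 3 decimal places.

Arc 1: start y=17.880, vy=22.980 → t=5.369, apex=44.823, x_land=30.444, impact vy=-29.640
  bounce: vy ← 0.51·29.640 = 15.116
Arc 2: start y=0.000, vy=15.116 → t=3.085, apex=11.658, x_land=47.936, impact vy=-15.116
  bounce: vy ← 0.51·15.116 = 7.709
Arc 3: start y=0.000, vy=7.709 → t=1.573, apex=3.032, x_land=56.857, impact vy=-7.709
  bounce: vy ← 0.51·7.709 = 3.932
Arc 4: start y=0.000, vy=3.932 → t=0.802, apex=0.789, x_land=61.407, impact vy=-3.932
  bounce: vy ← 0.51·3.932 = 2.005
Arc 5: start y=0.000, vy=2.005 → t=0.409, apex=0.205, x_land=63.727, impact vy=-2.005
  bounce: vy ← 0.51·2.005 = 1.023
Arc 6: start y=0.000, vy=1.023 → t=0.209, apex=0.053, x_land=64.910, impact vy=-1.023
  bounce: vy ← 0.51·1.023 = 0.522

1 5.369 44.823 30.444
2 3.085 11.658 47.936
3 1.573 3.032 56.857
4 0.802 0.789 61.407
5 0.409 0.205 63.727
6 0.209 0.053 64.910
final: 64.910 0.522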